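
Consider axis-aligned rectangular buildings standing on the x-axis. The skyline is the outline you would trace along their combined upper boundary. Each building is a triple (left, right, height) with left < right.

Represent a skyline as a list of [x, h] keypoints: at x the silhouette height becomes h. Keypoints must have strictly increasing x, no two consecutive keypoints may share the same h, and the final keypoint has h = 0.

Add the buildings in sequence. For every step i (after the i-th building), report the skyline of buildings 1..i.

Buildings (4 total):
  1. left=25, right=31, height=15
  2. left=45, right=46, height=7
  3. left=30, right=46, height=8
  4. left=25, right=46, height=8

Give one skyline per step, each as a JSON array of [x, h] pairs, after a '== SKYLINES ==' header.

== SKYLINES ==
[[25,15],[31,0]]
[[25,15],[31,0],[45,7],[46,0]]
[[25,15],[31,8],[46,0]]
[[25,15],[31,8],[46,0]]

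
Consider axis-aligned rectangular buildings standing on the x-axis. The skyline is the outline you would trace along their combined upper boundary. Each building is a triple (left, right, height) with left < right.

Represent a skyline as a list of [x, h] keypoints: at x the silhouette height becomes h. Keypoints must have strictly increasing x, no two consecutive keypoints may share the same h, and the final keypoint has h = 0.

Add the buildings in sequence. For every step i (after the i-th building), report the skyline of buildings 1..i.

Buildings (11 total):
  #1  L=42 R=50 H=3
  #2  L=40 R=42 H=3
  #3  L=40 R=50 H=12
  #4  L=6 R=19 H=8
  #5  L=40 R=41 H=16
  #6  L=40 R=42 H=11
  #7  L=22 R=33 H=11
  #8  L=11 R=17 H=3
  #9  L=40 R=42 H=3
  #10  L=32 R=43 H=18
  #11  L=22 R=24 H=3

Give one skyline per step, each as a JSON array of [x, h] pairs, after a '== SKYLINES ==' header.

== SKYLINES ==
[[42,3],[50,0]]
[[40,3],[50,0]]
[[40,12],[50,0]]
[[6,8],[19,0],[40,12],[50,0]]
[[6,8],[19,0],[40,16],[41,12],[50,0]]
[[6,8],[19,0],[40,16],[41,12],[50,0]]
[[6,8],[19,0],[22,11],[33,0],[40,16],[41,12],[50,0]]
[[6,8],[19,0],[22,11],[33,0],[40,16],[41,12],[50,0]]
[[6,8],[19,0],[22,11],[33,0],[40,16],[41,12],[50,0]]
[[6,8],[19,0],[22,11],[32,18],[43,12],[50,0]]
[[6,8],[19,0],[22,11],[32,18],[43,12],[50,0]]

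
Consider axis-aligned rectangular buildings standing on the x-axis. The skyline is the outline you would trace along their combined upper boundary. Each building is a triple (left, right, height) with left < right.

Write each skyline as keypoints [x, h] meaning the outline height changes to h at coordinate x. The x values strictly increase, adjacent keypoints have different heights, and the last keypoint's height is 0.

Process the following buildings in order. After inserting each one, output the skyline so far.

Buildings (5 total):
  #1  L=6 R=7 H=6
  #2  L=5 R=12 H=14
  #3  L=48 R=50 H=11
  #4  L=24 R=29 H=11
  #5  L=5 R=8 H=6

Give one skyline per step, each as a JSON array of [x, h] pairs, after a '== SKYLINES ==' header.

== SKYLINES ==
[[6,6],[7,0]]
[[5,14],[12,0]]
[[5,14],[12,0],[48,11],[50,0]]
[[5,14],[12,0],[24,11],[29,0],[48,11],[50,0]]
[[5,14],[12,0],[24,11],[29,0],[48,11],[50,0]]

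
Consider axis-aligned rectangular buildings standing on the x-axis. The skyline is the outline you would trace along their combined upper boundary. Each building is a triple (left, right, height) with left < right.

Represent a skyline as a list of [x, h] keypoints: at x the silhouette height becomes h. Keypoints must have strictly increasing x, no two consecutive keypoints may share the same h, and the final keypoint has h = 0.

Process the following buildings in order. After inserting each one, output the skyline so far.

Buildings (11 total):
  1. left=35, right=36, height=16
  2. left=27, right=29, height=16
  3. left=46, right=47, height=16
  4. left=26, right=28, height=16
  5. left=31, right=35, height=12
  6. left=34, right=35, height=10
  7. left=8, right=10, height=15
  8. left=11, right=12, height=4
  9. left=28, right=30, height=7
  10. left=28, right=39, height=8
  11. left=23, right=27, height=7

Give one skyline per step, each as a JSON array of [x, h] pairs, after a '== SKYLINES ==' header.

== SKYLINES ==
[[35,16],[36,0]]
[[27,16],[29,0],[35,16],[36,0]]
[[27,16],[29,0],[35,16],[36,0],[46,16],[47,0]]
[[26,16],[29,0],[35,16],[36,0],[46,16],[47,0]]
[[26,16],[29,0],[31,12],[35,16],[36,0],[46,16],[47,0]]
[[26,16],[29,0],[31,12],[35,16],[36,0],[46,16],[47,0]]
[[8,15],[10,0],[26,16],[29,0],[31,12],[35,16],[36,0],[46,16],[47,0]]
[[8,15],[10,0],[11,4],[12,0],[26,16],[29,0],[31,12],[35,16],[36,0],[46,16],[47,0]]
[[8,15],[10,0],[11,4],[12,0],[26,16],[29,7],[30,0],[31,12],[35,16],[36,0],[46,16],[47,0]]
[[8,15],[10,0],[11,4],[12,0],[26,16],[29,8],[31,12],[35,16],[36,8],[39,0],[46,16],[47,0]]
[[8,15],[10,0],[11,4],[12,0],[23,7],[26,16],[29,8],[31,12],[35,16],[36,8],[39,0],[46,16],[47,0]]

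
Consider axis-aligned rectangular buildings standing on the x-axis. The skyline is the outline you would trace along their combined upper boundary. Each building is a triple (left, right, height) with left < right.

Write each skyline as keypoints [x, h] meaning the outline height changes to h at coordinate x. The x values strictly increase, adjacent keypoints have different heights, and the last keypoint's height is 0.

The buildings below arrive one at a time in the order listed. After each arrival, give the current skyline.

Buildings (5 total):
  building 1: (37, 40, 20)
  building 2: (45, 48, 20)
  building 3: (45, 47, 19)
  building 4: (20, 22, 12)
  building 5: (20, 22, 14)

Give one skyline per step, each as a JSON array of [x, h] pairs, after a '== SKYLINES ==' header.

== SKYLINES ==
[[37,20],[40,0]]
[[37,20],[40,0],[45,20],[48,0]]
[[37,20],[40,0],[45,20],[48,0]]
[[20,12],[22,0],[37,20],[40,0],[45,20],[48,0]]
[[20,14],[22,0],[37,20],[40,0],[45,20],[48,0]]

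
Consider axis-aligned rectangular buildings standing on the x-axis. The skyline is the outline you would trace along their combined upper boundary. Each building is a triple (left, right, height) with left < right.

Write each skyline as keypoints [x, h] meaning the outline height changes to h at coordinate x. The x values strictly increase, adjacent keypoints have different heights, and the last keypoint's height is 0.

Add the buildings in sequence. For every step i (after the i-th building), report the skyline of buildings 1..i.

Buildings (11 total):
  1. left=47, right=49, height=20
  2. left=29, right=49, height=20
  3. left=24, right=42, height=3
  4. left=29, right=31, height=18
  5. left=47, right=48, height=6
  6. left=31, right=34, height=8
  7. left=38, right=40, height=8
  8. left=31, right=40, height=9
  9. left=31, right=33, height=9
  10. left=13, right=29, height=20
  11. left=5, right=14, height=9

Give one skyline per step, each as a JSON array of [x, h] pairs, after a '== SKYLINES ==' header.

== SKYLINES ==
[[47,20],[49,0]]
[[29,20],[49,0]]
[[24,3],[29,20],[49,0]]
[[24,3],[29,20],[49,0]]
[[24,3],[29,20],[49,0]]
[[24,3],[29,20],[49,0]]
[[24,3],[29,20],[49,0]]
[[24,3],[29,20],[49,0]]
[[24,3],[29,20],[49,0]]
[[13,20],[49,0]]
[[5,9],[13,20],[49,0]]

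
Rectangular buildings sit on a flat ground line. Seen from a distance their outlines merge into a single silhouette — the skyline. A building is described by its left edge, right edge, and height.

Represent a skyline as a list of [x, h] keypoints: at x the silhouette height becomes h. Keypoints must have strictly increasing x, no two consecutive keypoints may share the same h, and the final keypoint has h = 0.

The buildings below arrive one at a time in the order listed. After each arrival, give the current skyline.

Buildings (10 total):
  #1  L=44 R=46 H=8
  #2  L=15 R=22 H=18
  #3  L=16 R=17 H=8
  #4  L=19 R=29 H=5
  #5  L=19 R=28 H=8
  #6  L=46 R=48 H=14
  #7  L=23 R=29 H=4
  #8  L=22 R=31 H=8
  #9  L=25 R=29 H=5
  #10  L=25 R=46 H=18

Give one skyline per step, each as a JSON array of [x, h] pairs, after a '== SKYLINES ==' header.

== SKYLINES ==
[[44,8],[46,0]]
[[15,18],[22,0],[44,8],[46,0]]
[[15,18],[22,0],[44,8],[46,0]]
[[15,18],[22,5],[29,0],[44,8],[46,0]]
[[15,18],[22,8],[28,5],[29,0],[44,8],[46,0]]
[[15,18],[22,8],[28,5],[29,0],[44,8],[46,14],[48,0]]
[[15,18],[22,8],[28,5],[29,0],[44,8],[46,14],[48,0]]
[[15,18],[22,8],[31,0],[44,8],[46,14],[48,0]]
[[15,18],[22,8],[31,0],[44,8],[46,14],[48,0]]
[[15,18],[22,8],[25,18],[46,14],[48,0]]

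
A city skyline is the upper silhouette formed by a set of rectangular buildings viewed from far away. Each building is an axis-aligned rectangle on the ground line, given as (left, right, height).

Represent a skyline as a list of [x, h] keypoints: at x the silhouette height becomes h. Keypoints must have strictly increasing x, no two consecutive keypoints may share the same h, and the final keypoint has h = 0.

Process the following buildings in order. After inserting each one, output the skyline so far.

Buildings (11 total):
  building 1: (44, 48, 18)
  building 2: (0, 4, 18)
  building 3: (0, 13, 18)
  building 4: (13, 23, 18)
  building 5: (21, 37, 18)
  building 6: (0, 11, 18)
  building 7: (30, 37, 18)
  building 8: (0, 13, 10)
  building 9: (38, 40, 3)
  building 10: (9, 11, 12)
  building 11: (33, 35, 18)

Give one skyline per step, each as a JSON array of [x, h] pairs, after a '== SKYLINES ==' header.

== SKYLINES ==
[[44,18],[48,0]]
[[0,18],[4,0],[44,18],[48,0]]
[[0,18],[13,0],[44,18],[48,0]]
[[0,18],[23,0],[44,18],[48,0]]
[[0,18],[37,0],[44,18],[48,0]]
[[0,18],[37,0],[44,18],[48,0]]
[[0,18],[37,0],[44,18],[48,0]]
[[0,18],[37,0],[44,18],[48,0]]
[[0,18],[37,0],[38,3],[40,0],[44,18],[48,0]]
[[0,18],[37,0],[38,3],[40,0],[44,18],[48,0]]
[[0,18],[37,0],[38,3],[40,0],[44,18],[48,0]]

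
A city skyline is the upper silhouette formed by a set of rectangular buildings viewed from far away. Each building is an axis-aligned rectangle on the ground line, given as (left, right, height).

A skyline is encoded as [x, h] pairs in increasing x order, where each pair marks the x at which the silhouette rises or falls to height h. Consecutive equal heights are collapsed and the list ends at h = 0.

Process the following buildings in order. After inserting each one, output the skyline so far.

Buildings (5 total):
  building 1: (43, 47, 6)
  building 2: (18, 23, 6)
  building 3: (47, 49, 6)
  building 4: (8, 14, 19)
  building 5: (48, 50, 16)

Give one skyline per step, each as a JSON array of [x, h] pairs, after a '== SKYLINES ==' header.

== SKYLINES ==
[[43,6],[47,0]]
[[18,6],[23,0],[43,6],[47,0]]
[[18,6],[23,0],[43,6],[49,0]]
[[8,19],[14,0],[18,6],[23,0],[43,6],[49,0]]
[[8,19],[14,0],[18,6],[23,0],[43,6],[48,16],[50,0]]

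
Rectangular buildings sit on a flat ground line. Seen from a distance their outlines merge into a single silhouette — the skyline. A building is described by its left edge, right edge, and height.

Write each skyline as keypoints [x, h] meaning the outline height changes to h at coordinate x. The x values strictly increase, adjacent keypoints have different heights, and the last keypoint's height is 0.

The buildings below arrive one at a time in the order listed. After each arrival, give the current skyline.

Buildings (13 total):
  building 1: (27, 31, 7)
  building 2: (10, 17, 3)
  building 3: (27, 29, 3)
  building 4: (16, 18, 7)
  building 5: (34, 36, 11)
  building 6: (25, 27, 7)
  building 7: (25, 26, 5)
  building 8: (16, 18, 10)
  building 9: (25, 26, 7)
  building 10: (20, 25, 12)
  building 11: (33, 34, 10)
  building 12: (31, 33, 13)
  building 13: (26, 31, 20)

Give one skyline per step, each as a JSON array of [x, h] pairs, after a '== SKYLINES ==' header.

== SKYLINES ==
[[27,7],[31,0]]
[[10,3],[17,0],[27,7],[31,0]]
[[10,3],[17,0],[27,7],[31,0]]
[[10,3],[16,7],[18,0],[27,7],[31,0]]
[[10,3],[16,7],[18,0],[27,7],[31,0],[34,11],[36,0]]
[[10,3],[16,7],[18,0],[25,7],[31,0],[34,11],[36,0]]
[[10,3],[16,7],[18,0],[25,7],[31,0],[34,11],[36,0]]
[[10,3],[16,10],[18,0],[25,7],[31,0],[34,11],[36,0]]
[[10,3],[16,10],[18,0],[25,7],[31,0],[34,11],[36,0]]
[[10,3],[16,10],[18,0],[20,12],[25,7],[31,0],[34,11],[36,0]]
[[10,3],[16,10],[18,0],[20,12],[25,7],[31,0],[33,10],[34,11],[36,0]]
[[10,3],[16,10],[18,0],[20,12],[25,7],[31,13],[33,10],[34,11],[36,0]]
[[10,3],[16,10],[18,0],[20,12],[25,7],[26,20],[31,13],[33,10],[34,11],[36,0]]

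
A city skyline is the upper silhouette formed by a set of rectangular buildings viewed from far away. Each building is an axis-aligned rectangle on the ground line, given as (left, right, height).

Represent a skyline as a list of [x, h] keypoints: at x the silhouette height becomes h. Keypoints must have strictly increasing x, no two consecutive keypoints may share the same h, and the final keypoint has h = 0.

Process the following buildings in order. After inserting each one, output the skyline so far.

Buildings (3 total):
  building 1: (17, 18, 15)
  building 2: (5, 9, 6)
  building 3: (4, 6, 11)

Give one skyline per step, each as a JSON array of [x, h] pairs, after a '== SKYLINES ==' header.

== SKYLINES ==
[[17,15],[18,0]]
[[5,6],[9,0],[17,15],[18,0]]
[[4,11],[6,6],[9,0],[17,15],[18,0]]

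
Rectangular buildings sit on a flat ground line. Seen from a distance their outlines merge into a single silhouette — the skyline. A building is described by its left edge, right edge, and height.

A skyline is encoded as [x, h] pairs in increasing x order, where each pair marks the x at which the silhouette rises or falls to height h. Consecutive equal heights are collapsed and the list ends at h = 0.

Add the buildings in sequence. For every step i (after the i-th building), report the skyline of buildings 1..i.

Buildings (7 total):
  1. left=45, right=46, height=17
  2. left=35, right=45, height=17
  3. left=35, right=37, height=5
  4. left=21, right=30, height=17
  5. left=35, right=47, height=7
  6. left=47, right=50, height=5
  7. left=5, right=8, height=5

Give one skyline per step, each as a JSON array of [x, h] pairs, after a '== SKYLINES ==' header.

== SKYLINES ==
[[45,17],[46,0]]
[[35,17],[46,0]]
[[35,17],[46,0]]
[[21,17],[30,0],[35,17],[46,0]]
[[21,17],[30,0],[35,17],[46,7],[47,0]]
[[21,17],[30,0],[35,17],[46,7],[47,5],[50,0]]
[[5,5],[8,0],[21,17],[30,0],[35,17],[46,7],[47,5],[50,0]]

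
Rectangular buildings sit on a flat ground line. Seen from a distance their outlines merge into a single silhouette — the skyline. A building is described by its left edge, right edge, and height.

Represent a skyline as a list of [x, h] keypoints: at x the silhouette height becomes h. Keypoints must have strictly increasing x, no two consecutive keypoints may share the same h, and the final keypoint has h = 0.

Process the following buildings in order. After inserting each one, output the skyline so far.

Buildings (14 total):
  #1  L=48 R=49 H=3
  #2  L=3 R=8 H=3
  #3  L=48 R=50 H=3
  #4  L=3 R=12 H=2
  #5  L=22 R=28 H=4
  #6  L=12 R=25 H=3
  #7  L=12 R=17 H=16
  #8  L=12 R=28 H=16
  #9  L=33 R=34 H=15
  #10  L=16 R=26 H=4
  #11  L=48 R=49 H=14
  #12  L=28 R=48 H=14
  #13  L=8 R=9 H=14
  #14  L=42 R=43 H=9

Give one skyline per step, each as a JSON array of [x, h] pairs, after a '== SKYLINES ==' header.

== SKYLINES ==
[[48,3],[49,0]]
[[3,3],[8,0],[48,3],[49,0]]
[[3,3],[8,0],[48,3],[50,0]]
[[3,3],[8,2],[12,0],[48,3],[50,0]]
[[3,3],[8,2],[12,0],[22,4],[28,0],[48,3],[50,0]]
[[3,3],[8,2],[12,3],[22,4],[28,0],[48,3],[50,0]]
[[3,3],[8,2],[12,16],[17,3],[22,4],[28,0],[48,3],[50,0]]
[[3,3],[8,2],[12,16],[28,0],[48,3],[50,0]]
[[3,3],[8,2],[12,16],[28,0],[33,15],[34,0],[48,3],[50,0]]
[[3,3],[8,2],[12,16],[28,0],[33,15],[34,0],[48,3],[50,0]]
[[3,3],[8,2],[12,16],[28,0],[33,15],[34,0],[48,14],[49,3],[50,0]]
[[3,3],[8,2],[12,16],[28,14],[33,15],[34,14],[49,3],[50,0]]
[[3,3],[8,14],[9,2],[12,16],[28,14],[33,15],[34,14],[49,3],[50,0]]
[[3,3],[8,14],[9,2],[12,16],[28,14],[33,15],[34,14],[49,3],[50,0]]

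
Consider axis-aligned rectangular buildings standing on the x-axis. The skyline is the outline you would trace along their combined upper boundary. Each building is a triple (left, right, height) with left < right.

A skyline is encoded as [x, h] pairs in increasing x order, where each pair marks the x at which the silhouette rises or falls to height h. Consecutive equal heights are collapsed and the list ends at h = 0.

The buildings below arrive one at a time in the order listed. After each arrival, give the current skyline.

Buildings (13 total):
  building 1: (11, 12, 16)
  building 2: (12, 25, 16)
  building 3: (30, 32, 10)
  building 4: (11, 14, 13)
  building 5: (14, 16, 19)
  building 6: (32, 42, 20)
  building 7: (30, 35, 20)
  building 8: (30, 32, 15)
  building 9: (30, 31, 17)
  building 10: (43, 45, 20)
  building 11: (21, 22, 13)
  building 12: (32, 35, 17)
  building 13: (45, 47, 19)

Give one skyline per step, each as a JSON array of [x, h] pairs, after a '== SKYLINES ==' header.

== SKYLINES ==
[[11,16],[12,0]]
[[11,16],[25,0]]
[[11,16],[25,0],[30,10],[32,0]]
[[11,16],[25,0],[30,10],[32,0]]
[[11,16],[14,19],[16,16],[25,0],[30,10],[32,0]]
[[11,16],[14,19],[16,16],[25,0],[30,10],[32,20],[42,0]]
[[11,16],[14,19],[16,16],[25,0],[30,20],[42,0]]
[[11,16],[14,19],[16,16],[25,0],[30,20],[42,0]]
[[11,16],[14,19],[16,16],[25,0],[30,20],[42,0]]
[[11,16],[14,19],[16,16],[25,0],[30,20],[42,0],[43,20],[45,0]]
[[11,16],[14,19],[16,16],[25,0],[30,20],[42,0],[43,20],[45,0]]
[[11,16],[14,19],[16,16],[25,0],[30,20],[42,0],[43,20],[45,0]]
[[11,16],[14,19],[16,16],[25,0],[30,20],[42,0],[43,20],[45,19],[47,0]]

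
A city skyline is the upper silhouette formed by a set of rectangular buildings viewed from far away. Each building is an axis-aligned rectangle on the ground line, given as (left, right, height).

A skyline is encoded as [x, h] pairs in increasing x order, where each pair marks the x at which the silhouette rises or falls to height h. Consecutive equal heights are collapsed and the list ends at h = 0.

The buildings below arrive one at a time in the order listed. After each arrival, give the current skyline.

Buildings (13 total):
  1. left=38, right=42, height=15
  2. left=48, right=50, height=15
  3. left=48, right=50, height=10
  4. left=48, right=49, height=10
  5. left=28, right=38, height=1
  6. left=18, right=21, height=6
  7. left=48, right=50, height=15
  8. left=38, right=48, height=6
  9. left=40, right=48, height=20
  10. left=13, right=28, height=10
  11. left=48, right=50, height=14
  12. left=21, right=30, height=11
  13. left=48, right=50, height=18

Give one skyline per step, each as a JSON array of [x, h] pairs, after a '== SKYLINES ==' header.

== SKYLINES ==
[[38,15],[42,0]]
[[38,15],[42,0],[48,15],[50,0]]
[[38,15],[42,0],[48,15],[50,0]]
[[38,15],[42,0],[48,15],[50,0]]
[[28,1],[38,15],[42,0],[48,15],[50,0]]
[[18,6],[21,0],[28,1],[38,15],[42,0],[48,15],[50,0]]
[[18,6],[21,0],[28,1],[38,15],[42,0],[48,15],[50,0]]
[[18,6],[21,0],[28,1],[38,15],[42,6],[48,15],[50,0]]
[[18,6],[21,0],[28,1],[38,15],[40,20],[48,15],[50,0]]
[[13,10],[28,1],[38,15],[40,20],[48,15],[50,0]]
[[13,10],[28,1],[38,15],[40,20],[48,15],[50,0]]
[[13,10],[21,11],[30,1],[38,15],[40,20],[48,15],[50,0]]
[[13,10],[21,11],[30,1],[38,15],[40,20],[48,18],[50,0]]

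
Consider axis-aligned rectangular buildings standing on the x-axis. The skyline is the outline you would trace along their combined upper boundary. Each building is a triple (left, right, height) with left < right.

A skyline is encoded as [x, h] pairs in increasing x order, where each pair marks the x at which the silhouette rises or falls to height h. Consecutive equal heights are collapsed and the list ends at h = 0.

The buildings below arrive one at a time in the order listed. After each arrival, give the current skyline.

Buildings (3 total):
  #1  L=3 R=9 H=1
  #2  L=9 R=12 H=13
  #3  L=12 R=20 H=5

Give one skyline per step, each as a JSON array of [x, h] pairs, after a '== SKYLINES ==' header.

== SKYLINES ==
[[3,1],[9,0]]
[[3,1],[9,13],[12,0]]
[[3,1],[9,13],[12,5],[20,0]]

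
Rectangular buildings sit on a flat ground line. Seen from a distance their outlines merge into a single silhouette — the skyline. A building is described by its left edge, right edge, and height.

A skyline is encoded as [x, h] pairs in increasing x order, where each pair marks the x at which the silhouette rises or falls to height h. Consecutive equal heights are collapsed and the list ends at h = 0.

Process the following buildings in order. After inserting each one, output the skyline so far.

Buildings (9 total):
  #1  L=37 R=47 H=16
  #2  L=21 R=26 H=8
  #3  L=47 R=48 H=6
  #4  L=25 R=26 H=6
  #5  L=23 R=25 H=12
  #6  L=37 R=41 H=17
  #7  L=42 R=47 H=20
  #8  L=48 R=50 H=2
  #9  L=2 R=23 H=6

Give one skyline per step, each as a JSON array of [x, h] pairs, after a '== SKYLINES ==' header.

== SKYLINES ==
[[37,16],[47,0]]
[[21,8],[26,0],[37,16],[47,0]]
[[21,8],[26,0],[37,16],[47,6],[48,0]]
[[21,8],[26,0],[37,16],[47,6],[48,0]]
[[21,8],[23,12],[25,8],[26,0],[37,16],[47,6],[48,0]]
[[21,8],[23,12],[25,8],[26,0],[37,17],[41,16],[47,6],[48,0]]
[[21,8],[23,12],[25,8],[26,0],[37,17],[41,16],[42,20],[47,6],[48,0]]
[[21,8],[23,12],[25,8],[26,0],[37,17],[41,16],[42,20],[47,6],[48,2],[50,0]]
[[2,6],[21,8],[23,12],[25,8],[26,0],[37,17],[41,16],[42,20],[47,6],[48,2],[50,0]]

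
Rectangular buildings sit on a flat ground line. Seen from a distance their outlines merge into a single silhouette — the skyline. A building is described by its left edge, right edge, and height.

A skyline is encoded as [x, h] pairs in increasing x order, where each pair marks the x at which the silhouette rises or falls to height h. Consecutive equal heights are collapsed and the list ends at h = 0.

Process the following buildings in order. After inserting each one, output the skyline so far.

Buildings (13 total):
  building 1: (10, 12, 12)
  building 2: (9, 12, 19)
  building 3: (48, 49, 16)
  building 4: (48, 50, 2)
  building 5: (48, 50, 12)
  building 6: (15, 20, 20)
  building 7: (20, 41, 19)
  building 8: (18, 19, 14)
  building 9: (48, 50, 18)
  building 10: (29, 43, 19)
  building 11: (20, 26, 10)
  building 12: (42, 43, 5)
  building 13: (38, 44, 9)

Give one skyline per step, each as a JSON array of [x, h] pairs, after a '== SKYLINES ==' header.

== SKYLINES ==
[[10,12],[12,0]]
[[9,19],[12,0]]
[[9,19],[12,0],[48,16],[49,0]]
[[9,19],[12,0],[48,16],[49,2],[50,0]]
[[9,19],[12,0],[48,16],[49,12],[50,0]]
[[9,19],[12,0],[15,20],[20,0],[48,16],[49,12],[50,0]]
[[9,19],[12,0],[15,20],[20,19],[41,0],[48,16],[49,12],[50,0]]
[[9,19],[12,0],[15,20],[20,19],[41,0],[48,16],[49,12],[50,0]]
[[9,19],[12,0],[15,20],[20,19],[41,0],[48,18],[50,0]]
[[9,19],[12,0],[15,20],[20,19],[43,0],[48,18],[50,0]]
[[9,19],[12,0],[15,20],[20,19],[43,0],[48,18],[50,0]]
[[9,19],[12,0],[15,20],[20,19],[43,0],[48,18],[50,0]]
[[9,19],[12,0],[15,20],[20,19],[43,9],[44,0],[48,18],[50,0]]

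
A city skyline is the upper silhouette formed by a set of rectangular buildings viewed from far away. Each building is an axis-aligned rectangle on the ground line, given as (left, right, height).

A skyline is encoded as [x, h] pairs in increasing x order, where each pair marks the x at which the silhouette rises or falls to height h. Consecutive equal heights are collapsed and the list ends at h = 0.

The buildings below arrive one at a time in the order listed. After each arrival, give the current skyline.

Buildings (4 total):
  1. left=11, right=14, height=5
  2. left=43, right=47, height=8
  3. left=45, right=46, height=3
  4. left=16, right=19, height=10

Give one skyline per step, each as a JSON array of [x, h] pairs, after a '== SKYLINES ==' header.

== SKYLINES ==
[[11,5],[14,0]]
[[11,5],[14,0],[43,8],[47,0]]
[[11,5],[14,0],[43,8],[47,0]]
[[11,5],[14,0],[16,10],[19,0],[43,8],[47,0]]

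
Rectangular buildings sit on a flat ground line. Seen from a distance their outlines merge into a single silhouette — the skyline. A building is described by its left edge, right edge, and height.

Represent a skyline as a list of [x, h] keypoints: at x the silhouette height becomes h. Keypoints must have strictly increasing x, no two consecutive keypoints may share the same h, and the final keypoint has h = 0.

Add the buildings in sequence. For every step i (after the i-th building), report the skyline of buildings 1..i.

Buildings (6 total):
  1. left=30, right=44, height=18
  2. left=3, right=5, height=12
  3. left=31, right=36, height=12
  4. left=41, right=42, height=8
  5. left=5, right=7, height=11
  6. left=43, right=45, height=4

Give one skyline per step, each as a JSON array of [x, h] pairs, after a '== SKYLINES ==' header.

== SKYLINES ==
[[30,18],[44,0]]
[[3,12],[5,0],[30,18],[44,0]]
[[3,12],[5,0],[30,18],[44,0]]
[[3,12],[5,0],[30,18],[44,0]]
[[3,12],[5,11],[7,0],[30,18],[44,0]]
[[3,12],[5,11],[7,0],[30,18],[44,4],[45,0]]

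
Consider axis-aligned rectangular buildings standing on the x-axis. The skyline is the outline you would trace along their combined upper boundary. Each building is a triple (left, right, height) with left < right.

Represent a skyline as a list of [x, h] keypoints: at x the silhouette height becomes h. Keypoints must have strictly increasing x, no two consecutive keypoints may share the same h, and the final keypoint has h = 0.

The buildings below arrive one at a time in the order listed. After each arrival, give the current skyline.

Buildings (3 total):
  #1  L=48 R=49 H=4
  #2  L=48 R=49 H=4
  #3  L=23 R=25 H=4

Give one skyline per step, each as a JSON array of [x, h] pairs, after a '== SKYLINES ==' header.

== SKYLINES ==
[[48,4],[49,0]]
[[48,4],[49,0]]
[[23,4],[25,0],[48,4],[49,0]]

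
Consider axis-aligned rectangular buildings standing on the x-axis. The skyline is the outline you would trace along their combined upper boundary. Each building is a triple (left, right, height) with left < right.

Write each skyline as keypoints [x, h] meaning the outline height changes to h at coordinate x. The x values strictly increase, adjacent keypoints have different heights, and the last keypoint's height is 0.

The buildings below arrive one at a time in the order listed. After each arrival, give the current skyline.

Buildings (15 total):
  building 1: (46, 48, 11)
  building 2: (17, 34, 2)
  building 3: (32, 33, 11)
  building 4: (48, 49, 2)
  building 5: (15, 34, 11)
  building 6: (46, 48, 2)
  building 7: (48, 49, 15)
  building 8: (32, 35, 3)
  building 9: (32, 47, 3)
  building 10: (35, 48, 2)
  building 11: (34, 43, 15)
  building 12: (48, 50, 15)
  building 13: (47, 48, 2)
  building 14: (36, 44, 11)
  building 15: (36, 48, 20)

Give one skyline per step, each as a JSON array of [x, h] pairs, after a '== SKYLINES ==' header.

== SKYLINES ==
[[46,11],[48,0]]
[[17,2],[34,0],[46,11],[48,0]]
[[17,2],[32,11],[33,2],[34,0],[46,11],[48,0]]
[[17,2],[32,11],[33,2],[34,0],[46,11],[48,2],[49,0]]
[[15,11],[34,0],[46,11],[48,2],[49,0]]
[[15,11],[34,0],[46,11],[48,2],[49,0]]
[[15,11],[34,0],[46,11],[48,15],[49,0]]
[[15,11],[34,3],[35,0],[46,11],[48,15],[49,0]]
[[15,11],[34,3],[46,11],[48,15],[49,0]]
[[15,11],[34,3],[46,11],[48,15],[49,0]]
[[15,11],[34,15],[43,3],[46,11],[48,15],[49,0]]
[[15,11],[34,15],[43,3],[46,11],[48,15],[50,0]]
[[15,11],[34,15],[43,3],[46,11],[48,15],[50,0]]
[[15,11],[34,15],[43,11],[44,3],[46,11],[48,15],[50,0]]
[[15,11],[34,15],[36,20],[48,15],[50,0]]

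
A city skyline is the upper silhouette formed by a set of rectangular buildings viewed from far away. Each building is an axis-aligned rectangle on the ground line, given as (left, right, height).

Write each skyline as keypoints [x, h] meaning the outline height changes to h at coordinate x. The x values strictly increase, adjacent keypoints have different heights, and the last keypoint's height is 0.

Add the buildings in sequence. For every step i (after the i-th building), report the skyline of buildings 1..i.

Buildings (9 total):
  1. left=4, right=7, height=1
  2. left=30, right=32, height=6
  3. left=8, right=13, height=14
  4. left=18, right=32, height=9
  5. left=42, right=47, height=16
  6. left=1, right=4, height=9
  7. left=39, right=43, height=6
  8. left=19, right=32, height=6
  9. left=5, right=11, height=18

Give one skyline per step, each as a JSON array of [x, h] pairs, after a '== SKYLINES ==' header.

== SKYLINES ==
[[4,1],[7,0]]
[[4,1],[7,0],[30,6],[32,0]]
[[4,1],[7,0],[8,14],[13,0],[30,6],[32,0]]
[[4,1],[7,0],[8,14],[13,0],[18,9],[32,0]]
[[4,1],[7,0],[8,14],[13,0],[18,9],[32,0],[42,16],[47,0]]
[[1,9],[4,1],[7,0],[8,14],[13,0],[18,9],[32,0],[42,16],[47,0]]
[[1,9],[4,1],[7,0],[8,14],[13,0],[18,9],[32,0],[39,6],[42,16],[47,0]]
[[1,9],[4,1],[7,0],[8,14],[13,0],[18,9],[32,0],[39,6],[42,16],[47,0]]
[[1,9],[4,1],[5,18],[11,14],[13,0],[18,9],[32,0],[39,6],[42,16],[47,0]]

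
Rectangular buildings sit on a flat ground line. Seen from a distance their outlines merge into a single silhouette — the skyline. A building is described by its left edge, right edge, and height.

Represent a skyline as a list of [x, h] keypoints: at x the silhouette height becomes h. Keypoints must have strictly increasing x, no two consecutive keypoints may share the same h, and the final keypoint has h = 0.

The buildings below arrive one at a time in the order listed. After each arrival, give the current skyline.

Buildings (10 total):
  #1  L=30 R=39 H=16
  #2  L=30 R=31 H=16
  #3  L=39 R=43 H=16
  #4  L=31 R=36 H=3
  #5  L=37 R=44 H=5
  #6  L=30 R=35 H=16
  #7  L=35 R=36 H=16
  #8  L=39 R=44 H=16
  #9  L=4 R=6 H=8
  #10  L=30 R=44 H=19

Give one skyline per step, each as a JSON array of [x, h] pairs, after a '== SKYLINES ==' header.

== SKYLINES ==
[[30,16],[39,0]]
[[30,16],[39,0]]
[[30,16],[43,0]]
[[30,16],[43,0]]
[[30,16],[43,5],[44,0]]
[[30,16],[43,5],[44,0]]
[[30,16],[43,5],[44,0]]
[[30,16],[44,0]]
[[4,8],[6,0],[30,16],[44,0]]
[[4,8],[6,0],[30,19],[44,0]]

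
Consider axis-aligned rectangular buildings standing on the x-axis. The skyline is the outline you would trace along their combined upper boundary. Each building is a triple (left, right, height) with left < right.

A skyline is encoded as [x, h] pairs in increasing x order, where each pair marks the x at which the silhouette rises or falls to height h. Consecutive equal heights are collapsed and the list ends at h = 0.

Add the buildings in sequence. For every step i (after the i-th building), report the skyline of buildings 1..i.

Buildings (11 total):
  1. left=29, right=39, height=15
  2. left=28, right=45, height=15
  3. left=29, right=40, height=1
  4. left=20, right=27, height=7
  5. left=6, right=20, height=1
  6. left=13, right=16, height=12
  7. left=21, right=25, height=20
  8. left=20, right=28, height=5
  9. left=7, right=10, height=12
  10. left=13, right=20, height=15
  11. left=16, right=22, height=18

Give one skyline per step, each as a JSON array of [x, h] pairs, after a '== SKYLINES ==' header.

== SKYLINES ==
[[29,15],[39,0]]
[[28,15],[45,0]]
[[28,15],[45,0]]
[[20,7],[27,0],[28,15],[45,0]]
[[6,1],[20,7],[27,0],[28,15],[45,0]]
[[6,1],[13,12],[16,1],[20,7],[27,0],[28,15],[45,0]]
[[6,1],[13,12],[16,1],[20,7],[21,20],[25,7],[27,0],[28,15],[45,0]]
[[6,1],[13,12],[16,1],[20,7],[21,20],[25,7],[27,5],[28,15],[45,0]]
[[6,1],[7,12],[10,1],[13,12],[16,1],[20,7],[21,20],[25,7],[27,5],[28,15],[45,0]]
[[6,1],[7,12],[10,1],[13,15],[20,7],[21,20],[25,7],[27,5],[28,15],[45,0]]
[[6,1],[7,12],[10,1],[13,15],[16,18],[21,20],[25,7],[27,5],[28,15],[45,0]]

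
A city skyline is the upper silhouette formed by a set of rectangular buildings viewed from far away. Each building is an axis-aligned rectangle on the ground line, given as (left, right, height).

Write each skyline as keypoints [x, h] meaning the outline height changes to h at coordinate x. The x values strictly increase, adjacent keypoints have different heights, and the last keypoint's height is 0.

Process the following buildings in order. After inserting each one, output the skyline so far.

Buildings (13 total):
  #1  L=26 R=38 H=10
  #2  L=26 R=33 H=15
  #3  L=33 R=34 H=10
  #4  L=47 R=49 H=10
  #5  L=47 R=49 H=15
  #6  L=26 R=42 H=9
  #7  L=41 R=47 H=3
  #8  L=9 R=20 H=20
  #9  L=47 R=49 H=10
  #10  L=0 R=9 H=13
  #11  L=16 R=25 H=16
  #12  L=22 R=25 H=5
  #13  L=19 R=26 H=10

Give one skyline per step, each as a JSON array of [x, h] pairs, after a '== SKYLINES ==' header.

== SKYLINES ==
[[26,10],[38,0]]
[[26,15],[33,10],[38,0]]
[[26,15],[33,10],[38,0]]
[[26,15],[33,10],[38,0],[47,10],[49,0]]
[[26,15],[33,10],[38,0],[47,15],[49,0]]
[[26,15],[33,10],[38,9],[42,0],[47,15],[49,0]]
[[26,15],[33,10],[38,9],[42,3],[47,15],[49,0]]
[[9,20],[20,0],[26,15],[33,10],[38,9],[42,3],[47,15],[49,0]]
[[9,20],[20,0],[26,15],[33,10],[38,9],[42,3],[47,15],[49,0]]
[[0,13],[9,20],[20,0],[26,15],[33,10],[38,9],[42,3],[47,15],[49,0]]
[[0,13],[9,20],[20,16],[25,0],[26,15],[33,10],[38,9],[42,3],[47,15],[49,0]]
[[0,13],[9,20],[20,16],[25,0],[26,15],[33,10],[38,9],[42,3],[47,15],[49,0]]
[[0,13],[9,20],[20,16],[25,10],[26,15],[33,10],[38,9],[42,3],[47,15],[49,0]]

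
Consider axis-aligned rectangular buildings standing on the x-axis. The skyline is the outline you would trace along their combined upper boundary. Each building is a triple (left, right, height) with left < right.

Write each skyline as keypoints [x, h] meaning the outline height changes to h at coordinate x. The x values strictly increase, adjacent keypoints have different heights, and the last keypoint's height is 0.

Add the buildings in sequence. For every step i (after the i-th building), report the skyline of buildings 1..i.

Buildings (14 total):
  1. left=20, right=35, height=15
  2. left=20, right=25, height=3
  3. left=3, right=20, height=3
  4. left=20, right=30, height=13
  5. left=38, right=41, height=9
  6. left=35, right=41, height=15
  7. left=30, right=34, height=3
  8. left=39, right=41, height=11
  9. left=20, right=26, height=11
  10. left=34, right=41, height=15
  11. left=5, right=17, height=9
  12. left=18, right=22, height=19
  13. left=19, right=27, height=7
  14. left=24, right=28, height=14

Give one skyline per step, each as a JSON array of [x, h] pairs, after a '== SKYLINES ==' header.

== SKYLINES ==
[[20,15],[35,0]]
[[20,15],[35,0]]
[[3,3],[20,15],[35,0]]
[[3,3],[20,15],[35,0]]
[[3,3],[20,15],[35,0],[38,9],[41,0]]
[[3,3],[20,15],[41,0]]
[[3,3],[20,15],[41,0]]
[[3,3],[20,15],[41,0]]
[[3,3],[20,15],[41,0]]
[[3,3],[20,15],[41,0]]
[[3,3],[5,9],[17,3],[20,15],[41,0]]
[[3,3],[5,9],[17,3],[18,19],[22,15],[41,0]]
[[3,3],[5,9],[17,3],[18,19],[22,15],[41,0]]
[[3,3],[5,9],[17,3],[18,19],[22,15],[41,0]]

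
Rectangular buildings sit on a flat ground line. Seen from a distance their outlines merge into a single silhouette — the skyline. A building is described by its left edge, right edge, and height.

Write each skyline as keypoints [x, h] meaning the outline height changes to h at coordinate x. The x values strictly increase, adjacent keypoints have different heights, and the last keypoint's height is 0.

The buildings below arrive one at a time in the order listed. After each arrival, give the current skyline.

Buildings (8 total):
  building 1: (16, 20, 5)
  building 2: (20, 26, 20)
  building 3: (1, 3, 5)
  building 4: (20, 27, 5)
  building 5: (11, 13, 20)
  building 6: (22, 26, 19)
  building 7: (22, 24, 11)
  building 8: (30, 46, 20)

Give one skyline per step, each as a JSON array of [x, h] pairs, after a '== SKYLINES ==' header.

== SKYLINES ==
[[16,5],[20,0]]
[[16,5],[20,20],[26,0]]
[[1,5],[3,0],[16,5],[20,20],[26,0]]
[[1,5],[3,0],[16,5],[20,20],[26,5],[27,0]]
[[1,5],[3,0],[11,20],[13,0],[16,5],[20,20],[26,5],[27,0]]
[[1,5],[3,0],[11,20],[13,0],[16,5],[20,20],[26,5],[27,0]]
[[1,5],[3,0],[11,20],[13,0],[16,5],[20,20],[26,5],[27,0]]
[[1,5],[3,0],[11,20],[13,0],[16,5],[20,20],[26,5],[27,0],[30,20],[46,0]]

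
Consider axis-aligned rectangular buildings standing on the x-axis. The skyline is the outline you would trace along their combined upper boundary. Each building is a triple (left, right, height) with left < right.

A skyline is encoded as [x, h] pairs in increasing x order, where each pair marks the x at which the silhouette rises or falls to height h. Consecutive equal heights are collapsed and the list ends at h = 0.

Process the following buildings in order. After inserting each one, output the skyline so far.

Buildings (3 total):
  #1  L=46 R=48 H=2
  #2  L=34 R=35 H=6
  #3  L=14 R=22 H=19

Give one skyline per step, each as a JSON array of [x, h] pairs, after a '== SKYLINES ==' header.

== SKYLINES ==
[[46,2],[48,0]]
[[34,6],[35,0],[46,2],[48,0]]
[[14,19],[22,0],[34,6],[35,0],[46,2],[48,0]]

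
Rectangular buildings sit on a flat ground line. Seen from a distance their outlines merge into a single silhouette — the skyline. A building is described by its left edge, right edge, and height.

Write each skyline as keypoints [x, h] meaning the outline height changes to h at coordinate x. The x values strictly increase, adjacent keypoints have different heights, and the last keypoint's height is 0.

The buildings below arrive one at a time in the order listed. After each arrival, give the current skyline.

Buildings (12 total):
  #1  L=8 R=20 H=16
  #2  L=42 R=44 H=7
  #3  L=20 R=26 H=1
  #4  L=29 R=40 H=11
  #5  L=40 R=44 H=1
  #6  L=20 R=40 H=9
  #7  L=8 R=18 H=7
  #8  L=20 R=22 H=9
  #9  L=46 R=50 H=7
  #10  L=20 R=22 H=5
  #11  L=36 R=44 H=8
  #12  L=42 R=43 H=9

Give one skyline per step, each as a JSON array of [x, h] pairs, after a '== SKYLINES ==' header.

== SKYLINES ==
[[8,16],[20,0]]
[[8,16],[20,0],[42,7],[44,0]]
[[8,16],[20,1],[26,0],[42,7],[44,0]]
[[8,16],[20,1],[26,0],[29,11],[40,0],[42,7],[44,0]]
[[8,16],[20,1],[26,0],[29,11],[40,1],[42,7],[44,0]]
[[8,16],[20,9],[29,11],[40,1],[42,7],[44,0]]
[[8,16],[20,9],[29,11],[40,1],[42,7],[44,0]]
[[8,16],[20,9],[29,11],[40,1],[42,7],[44,0]]
[[8,16],[20,9],[29,11],[40,1],[42,7],[44,0],[46,7],[50,0]]
[[8,16],[20,9],[29,11],[40,1],[42,7],[44,0],[46,7],[50,0]]
[[8,16],[20,9],[29,11],[40,8],[44,0],[46,7],[50,0]]
[[8,16],[20,9],[29,11],[40,8],[42,9],[43,8],[44,0],[46,7],[50,0]]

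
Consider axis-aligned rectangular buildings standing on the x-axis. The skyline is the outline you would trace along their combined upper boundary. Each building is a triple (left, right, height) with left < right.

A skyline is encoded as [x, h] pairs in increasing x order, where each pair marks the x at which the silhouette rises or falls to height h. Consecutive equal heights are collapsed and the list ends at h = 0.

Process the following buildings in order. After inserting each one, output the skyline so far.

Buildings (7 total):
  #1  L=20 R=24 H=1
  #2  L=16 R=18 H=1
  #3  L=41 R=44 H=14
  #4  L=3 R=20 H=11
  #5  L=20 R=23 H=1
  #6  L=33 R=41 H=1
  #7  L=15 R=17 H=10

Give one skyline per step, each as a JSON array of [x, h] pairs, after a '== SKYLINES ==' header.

== SKYLINES ==
[[20,1],[24,0]]
[[16,1],[18,0],[20,1],[24,0]]
[[16,1],[18,0],[20,1],[24,0],[41,14],[44,0]]
[[3,11],[20,1],[24,0],[41,14],[44,0]]
[[3,11],[20,1],[24,0],[41,14],[44,0]]
[[3,11],[20,1],[24,0],[33,1],[41,14],[44,0]]
[[3,11],[20,1],[24,0],[33,1],[41,14],[44,0]]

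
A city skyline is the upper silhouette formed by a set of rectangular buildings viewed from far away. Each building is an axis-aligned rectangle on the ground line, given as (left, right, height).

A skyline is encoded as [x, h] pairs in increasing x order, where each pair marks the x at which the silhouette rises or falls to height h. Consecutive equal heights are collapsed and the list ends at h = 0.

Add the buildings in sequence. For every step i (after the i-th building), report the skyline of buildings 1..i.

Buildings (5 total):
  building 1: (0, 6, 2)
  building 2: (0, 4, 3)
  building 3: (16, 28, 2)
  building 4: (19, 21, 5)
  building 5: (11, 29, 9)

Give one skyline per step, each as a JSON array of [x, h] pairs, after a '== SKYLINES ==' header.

== SKYLINES ==
[[0,2],[6,0]]
[[0,3],[4,2],[6,0]]
[[0,3],[4,2],[6,0],[16,2],[28,0]]
[[0,3],[4,2],[6,0],[16,2],[19,5],[21,2],[28,0]]
[[0,3],[4,2],[6,0],[11,9],[29,0]]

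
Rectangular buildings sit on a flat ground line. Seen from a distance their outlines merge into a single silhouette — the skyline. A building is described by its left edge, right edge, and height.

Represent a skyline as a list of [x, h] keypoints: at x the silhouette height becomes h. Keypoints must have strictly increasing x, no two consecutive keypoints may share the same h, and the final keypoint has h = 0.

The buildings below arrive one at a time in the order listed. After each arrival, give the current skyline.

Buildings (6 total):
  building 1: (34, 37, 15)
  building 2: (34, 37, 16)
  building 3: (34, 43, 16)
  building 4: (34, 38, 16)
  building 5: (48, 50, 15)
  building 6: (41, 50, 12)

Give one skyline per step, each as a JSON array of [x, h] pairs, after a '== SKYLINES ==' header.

== SKYLINES ==
[[34,15],[37,0]]
[[34,16],[37,0]]
[[34,16],[43,0]]
[[34,16],[43,0]]
[[34,16],[43,0],[48,15],[50,0]]
[[34,16],[43,12],[48,15],[50,0]]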